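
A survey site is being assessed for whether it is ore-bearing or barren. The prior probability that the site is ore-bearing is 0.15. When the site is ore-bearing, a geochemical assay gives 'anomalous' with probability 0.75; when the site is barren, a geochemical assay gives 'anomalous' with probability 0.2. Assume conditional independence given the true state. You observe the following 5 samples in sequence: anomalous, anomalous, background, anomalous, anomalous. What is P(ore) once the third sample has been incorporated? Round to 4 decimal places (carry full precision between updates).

0.4368

Apply Bayes' rule sequentially, carrying P(ore) forward.
After 'anomalous': P(ore) = 0.75·0.1500 / (0.75·0.1500 + 0.2·0.8500) ≈ 0.3982
After 'anomalous': P(ore) = 0.75·0.3982 / (0.75·0.3982 + 0.2·0.6018) ≈ 0.7128
After 'background': P(ore) = 0.25·0.7128 / (0.25·0.7128 + 0.8·0.2872) ≈ 0.4368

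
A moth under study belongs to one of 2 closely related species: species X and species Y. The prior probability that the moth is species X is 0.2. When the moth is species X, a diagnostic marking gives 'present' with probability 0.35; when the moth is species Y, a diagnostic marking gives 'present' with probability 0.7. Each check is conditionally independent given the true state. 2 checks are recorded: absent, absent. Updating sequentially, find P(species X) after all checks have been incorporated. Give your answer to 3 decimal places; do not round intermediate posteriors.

Each posterior becomes the prior for the next update.
After 'absent': P(species X) = 0.65·0.2000 / (0.65·0.2000 + 0.3·0.8000) ≈ 0.3514
After 'absent': P(species X) = 0.65·0.3514 / (0.65·0.3514 + 0.3·0.6486) ≈ 0.5399

0.540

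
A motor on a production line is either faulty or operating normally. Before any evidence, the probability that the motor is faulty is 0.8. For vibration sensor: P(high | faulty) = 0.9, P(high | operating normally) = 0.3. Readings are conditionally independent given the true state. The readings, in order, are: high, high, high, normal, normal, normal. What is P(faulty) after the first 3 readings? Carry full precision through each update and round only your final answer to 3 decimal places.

After 'high': P(faulty) = 0.9·0.8000 / (0.9·0.8000 + 0.3·0.2000) ≈ 0.9231
After 'high': P(faulty) = 0.9·0.9231 / (0.9·0.9231 + 0.3·0.0769) ≈ 0.9730
After 'high': P(faulty) = 0.9·0.9730 / (0.9·0.9730 + 0.3·0.0270) ≈ 0.9908

0.991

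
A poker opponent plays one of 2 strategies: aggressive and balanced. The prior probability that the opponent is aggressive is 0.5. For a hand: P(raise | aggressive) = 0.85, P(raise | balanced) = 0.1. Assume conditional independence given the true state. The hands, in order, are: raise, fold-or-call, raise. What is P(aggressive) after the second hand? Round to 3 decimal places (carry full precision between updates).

After 'raise': P(aggressive) = 0.85·0.5000 / (0.85·0.5000 + 0.1·0.5000) ≈ 0.8947
After 'fold-or-call': P(aggressive) = 0.15·0.8947 / (0.15·0.8947 + 0.9·0.1053) ≈ 0.5862

0.586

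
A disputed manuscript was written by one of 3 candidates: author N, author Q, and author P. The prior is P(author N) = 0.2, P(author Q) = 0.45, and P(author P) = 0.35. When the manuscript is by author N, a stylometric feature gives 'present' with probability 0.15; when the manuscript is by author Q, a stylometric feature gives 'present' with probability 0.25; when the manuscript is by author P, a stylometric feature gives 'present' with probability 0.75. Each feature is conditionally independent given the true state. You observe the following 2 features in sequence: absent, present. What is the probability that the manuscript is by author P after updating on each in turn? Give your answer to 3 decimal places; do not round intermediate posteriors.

Each posterior becomes the prior for the next update.
After 'absent': normaliser = 0.85·0.2000 + 0.75·0.4500 + 0.25·0.3500; P(author N) ≈ 0.2857, P(author Q) ≈ 0.5672, P(author P) ≈ 0.1471
After 'present': normaliser = 0.15·0.2857 + 0.25·0.5672 + 0.75·0.1471; P(author N) ≈ 0.1453, P(author Q) ≈ 0.4808, P(author P) ≈ 0.3739

0.374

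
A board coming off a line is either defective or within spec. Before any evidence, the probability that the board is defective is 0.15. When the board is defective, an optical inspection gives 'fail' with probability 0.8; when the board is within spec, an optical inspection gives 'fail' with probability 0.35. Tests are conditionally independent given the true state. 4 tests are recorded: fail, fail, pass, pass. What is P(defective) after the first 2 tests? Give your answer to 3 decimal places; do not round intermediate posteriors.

0.480

After 'fail': P(defective) = 0.8·0.1500 / (0.8·0.1500 + 0.35·0.8500) ≈ 0.2874
After 'fail': P(defective) = 0.8·0.2874 / (0.8·0.2874 + 0.35·0.7126) ≈ 0.4797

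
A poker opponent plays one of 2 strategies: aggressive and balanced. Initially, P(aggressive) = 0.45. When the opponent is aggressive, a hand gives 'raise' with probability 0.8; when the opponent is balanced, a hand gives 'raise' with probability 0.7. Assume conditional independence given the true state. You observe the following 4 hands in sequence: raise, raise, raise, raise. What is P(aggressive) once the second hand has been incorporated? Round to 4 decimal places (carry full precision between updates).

After 'raise': P(aggressive) = 0.8·0.4500 / (0.8·0.4500 + 0.7·0.5500) ≈ 0.4832
After 'raise': P(aggressive) = 0.8·0.4832 / (0.8·0.4832 + 0.7·0.5168) ≈ 0.5166

0.5166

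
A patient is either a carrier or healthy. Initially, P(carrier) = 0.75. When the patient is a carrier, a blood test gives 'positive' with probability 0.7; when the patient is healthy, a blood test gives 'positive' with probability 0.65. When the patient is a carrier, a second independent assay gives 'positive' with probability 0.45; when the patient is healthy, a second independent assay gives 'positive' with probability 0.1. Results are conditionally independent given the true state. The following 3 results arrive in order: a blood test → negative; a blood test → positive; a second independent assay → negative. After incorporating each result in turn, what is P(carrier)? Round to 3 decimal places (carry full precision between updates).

0.629

After a blood test='negative': P(carrier) = 0.3·0.7500 / (0.3·0.7500 + 0.35·0.2500) ≈ 0.7200
After a blood test='positive': P(carrier) = 0.7·0.7200 / (0.7·0.7200 + 0.65·0.2800) ≈ 0.7347
After a second independent assay='negative': P(carrier) = 0.55·0.7347 / (0.55·0.7347 + 0.9·0.2653) ≈ 0.6286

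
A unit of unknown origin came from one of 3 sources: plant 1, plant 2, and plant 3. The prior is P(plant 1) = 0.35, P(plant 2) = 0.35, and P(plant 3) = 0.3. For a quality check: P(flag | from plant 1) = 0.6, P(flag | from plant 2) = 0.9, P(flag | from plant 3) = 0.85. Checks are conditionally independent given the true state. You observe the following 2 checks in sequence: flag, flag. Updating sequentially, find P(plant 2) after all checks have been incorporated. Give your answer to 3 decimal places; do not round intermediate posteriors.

Each posterior becomes the prior for the next update.
After 'flag': normaliser = 0.6·0.3500 + 0.9·0.3500 + 0.85·0.3000; P(plant 1) ≈ 0.2692, P(plant 2) ≈ 0.4038, P(plant 3) ≈ 0.3269
After 'flag': normaliser = 0.6·0.2692 + 0.9·0.4038 + 0.85·0.3269; P(plant 1) ≈ 0.2012, P(plant 2) ≈ 0.4527, P(plant 3) ≈ 0.3461

0.453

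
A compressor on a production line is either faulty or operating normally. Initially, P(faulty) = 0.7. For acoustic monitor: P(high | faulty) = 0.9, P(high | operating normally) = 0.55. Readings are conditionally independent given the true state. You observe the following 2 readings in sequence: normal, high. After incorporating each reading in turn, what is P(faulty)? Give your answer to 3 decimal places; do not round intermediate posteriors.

0.459

After 'normal': P(faulty) = 0.1·0.7000 / (0.1·0.7000 + 0.45·0.3000) ≈ 0.3415
After 'high': P(faulty) = 0.9·0.3415 / (0.9·0.3415 + 0.55·0.6585) ≈ 0.4590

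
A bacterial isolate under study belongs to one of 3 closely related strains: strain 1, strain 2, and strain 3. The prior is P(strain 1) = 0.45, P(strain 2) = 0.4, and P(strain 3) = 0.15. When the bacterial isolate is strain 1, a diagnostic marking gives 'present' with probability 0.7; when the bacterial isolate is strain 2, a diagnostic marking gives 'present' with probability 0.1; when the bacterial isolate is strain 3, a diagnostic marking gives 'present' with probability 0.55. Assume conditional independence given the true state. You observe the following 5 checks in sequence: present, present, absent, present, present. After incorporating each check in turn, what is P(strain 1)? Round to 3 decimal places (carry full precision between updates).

After 'present': normaliser = 0.7·0.4500 + 0.1·0.4000 + 0.55·0.1500; P(strain 1) ≈ 0.7200, P(strain 2) ≈ 0.0914, P(strain 3) ≈ 0.1886
After 'present': normaliser = 0.7·0.7200 + 0.1·0.0914 + 0.55·0.1886; P(strain 1) ≈ 0.8170, P(strain 2) ≈ 0.0148, P(strain 3) ≈ 0.1681
After 'absent': normaliser = 0.3·0.8170 + 0.9·0.0148 + 0.45·0.1681; P(strain 1) ≈ 0.7336, P(strain 2) ≈ 0.0399, P(strain 3) ≈ 0.2265
After 'present': normaliser = 0.7·0.7336 + 0.1·0.0399 + 0.55·0.2265; P(strain 1) ≈ 0.7998, P(strain 2) ≈ 0.0062, P(strain 3) ≈ 0.1940
After 'present': normaliser = 0.7·0.7998 + 0.1·0.0062 + 0.55·0.1940; P(strain 1) ≈ 0.8392, P(strain 2) ≈ 0.0009, P(strain 3) ≈ 0.1599

0.839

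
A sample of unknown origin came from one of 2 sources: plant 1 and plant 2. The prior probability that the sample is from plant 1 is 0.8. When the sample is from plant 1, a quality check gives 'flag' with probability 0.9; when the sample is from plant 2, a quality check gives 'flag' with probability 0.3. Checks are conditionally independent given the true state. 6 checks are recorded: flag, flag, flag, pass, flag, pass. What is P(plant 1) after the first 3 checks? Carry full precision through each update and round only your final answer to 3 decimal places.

0.991

After 'flag': P(plant 1) = 0.9·0.8000 / (0.9·0.8000 + 0.3·0.2000) ≈ 0.9231
After 'flag': P(plant 1) = 0.9·0.9231 / (0.9·0.9231 + 0.3·0.0769) ≈ 0.9730
After 'flag': P(plant 1) = 0.9·0.9730 / (0.9·0.9730 + 0.3·0.0270) ≈ 0.9908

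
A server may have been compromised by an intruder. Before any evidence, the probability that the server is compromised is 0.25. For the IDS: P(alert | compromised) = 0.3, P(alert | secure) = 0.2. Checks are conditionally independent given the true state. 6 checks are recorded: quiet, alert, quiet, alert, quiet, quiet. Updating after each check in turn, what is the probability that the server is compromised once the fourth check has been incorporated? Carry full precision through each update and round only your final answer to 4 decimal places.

0.3648

After 'quiet': P(compromised) = 0.7·0.2500 / (0.7·0.2500 + 0.8·0.7500) ≈ 0.2258
After 'alert': P(compromised) = 0.3·0.2258 / (0.3·0.2258 + 0.2·0.7742) ≈ 0.3043
After 'quiet': P(compromised) = 0.7·0.3043 / (0.7·0.3043 + 0.8·0.6957) ≈ 0.2768
After 'alert': P(compromised) = 0.3·0.2768 / (0.3·0.2768 + 0.2·0.7232) ≈ 0.3648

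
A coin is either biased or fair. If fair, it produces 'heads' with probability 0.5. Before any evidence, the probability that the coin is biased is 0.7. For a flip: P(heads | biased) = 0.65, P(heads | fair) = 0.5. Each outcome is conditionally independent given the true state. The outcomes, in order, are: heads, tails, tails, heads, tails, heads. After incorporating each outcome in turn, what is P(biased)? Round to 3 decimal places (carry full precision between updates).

0.637

After 'heads': P(biased) = 0.65·0.7000 / (0.65·0.7000 + 0.5·0.3000) ≈ 0.7521
After 'tails': P(biased) = 0.35·0.7521 / (0.35·0.7521 + 0.5·0.2479) ≈ 0.6798
After 'tails': P(biased) = 0.35·0.6798 / (0.35·0.6798 + 0.5·0.3202) ≈ 0.5978
After 'heads': P(biased) = 0.65·0.5978 / (0.65·0.5978 + 0.5·0.4022) ≈ 0.6590
After 'tails': P(biased) = 0.35·0.6590 / (0.35·0.6590 + 0.5·0.3410) ≈ 0.5749
After 'heads': P(biased) = 0.65·0.5749 / (0.65·0.5749 + 0.5·0.4251) ≈ 0.6375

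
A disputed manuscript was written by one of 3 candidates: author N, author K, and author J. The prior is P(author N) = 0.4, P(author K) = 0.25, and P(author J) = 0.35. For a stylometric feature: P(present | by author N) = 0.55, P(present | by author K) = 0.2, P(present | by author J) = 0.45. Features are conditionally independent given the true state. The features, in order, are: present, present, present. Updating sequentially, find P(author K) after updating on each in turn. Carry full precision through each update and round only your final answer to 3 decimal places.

After 'present': normaliser = 0.55·0.4000 + 0.2·0.2500 + 0.45·0.3500; P(author N) ≈ 0.5146, P(author K) ≈ 0.1170, P(author J) ≈ 0.3684
After 'present': normaliser = 0.55·0.5146 + 0.2·0.1170 + 0.45·0.3684; P(author N) ≈ 0.5994, P(author K) ≈ 0.0495, P(author J) ≈ 0.3511
After 'present': normaliser = 0.55·0.5994 + 0.2·0.0495 + 0.45·0.3511; P(author N) ≈ 0.6626, P(author K) ≈ 0.0199, P(author J) ≈ 0.3175

0.020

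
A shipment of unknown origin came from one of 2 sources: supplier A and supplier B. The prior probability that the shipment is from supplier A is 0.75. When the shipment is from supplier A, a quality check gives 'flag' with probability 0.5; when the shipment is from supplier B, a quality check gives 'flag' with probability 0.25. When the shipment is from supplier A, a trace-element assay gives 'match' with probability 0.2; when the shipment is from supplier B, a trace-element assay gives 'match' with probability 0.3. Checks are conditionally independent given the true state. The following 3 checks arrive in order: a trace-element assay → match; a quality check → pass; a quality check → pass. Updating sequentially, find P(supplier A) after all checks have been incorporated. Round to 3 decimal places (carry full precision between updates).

0.471

After a trace-element assay='match': P(supplier A) = 0.2·0.7500 / (0.2·0.7500 + 0.3·0.2500) ≈ 0.6667
After a quality check='pass': P(supplier A) = 0.5·0.6667 / (0.5·0.6667 + 0.75·0.3333) ≈ 0.5714
After a quality check='pass': P(supplier A) = 0.5·0.5714 / (0.5·0.5714 + 0.75·0.4286) ≈ 0.4706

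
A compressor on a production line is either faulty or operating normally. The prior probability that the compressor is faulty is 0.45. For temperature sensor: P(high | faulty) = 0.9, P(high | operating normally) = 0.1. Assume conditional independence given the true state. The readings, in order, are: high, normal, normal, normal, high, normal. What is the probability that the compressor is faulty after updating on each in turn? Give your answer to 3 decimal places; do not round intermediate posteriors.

After 'high': P(faulty) = 0.9·0.4500 / (0.9·0.4500 + 0.1·0.5500) ≈ 0.8804
After 'normal': P(faulty) = 0.1·0.8804 / (0.1·0.8804 + 0.9·0.1196) ≈ 0.4500
After 'normal': P(faulty) = 0.1·0.4500 / (0.1·0.4500 + 0.9·0.5500) ≈ 0.0833
After 'normal': P(faulty) = 0.1·0.0833 / (0.1·0.0833 + 0.9·0.9167) ≈ 0.0100
After 'high': P(faulty) = 0.9·0.0100 / (0.9·0.0100 + 0.1·0.9900) ≈ 0.0833
After 'normal': P(faulty) = 0.1·0.0833 / (0.1·0.0833 + 0.9·0.9167) ≈ 0.0100

0.010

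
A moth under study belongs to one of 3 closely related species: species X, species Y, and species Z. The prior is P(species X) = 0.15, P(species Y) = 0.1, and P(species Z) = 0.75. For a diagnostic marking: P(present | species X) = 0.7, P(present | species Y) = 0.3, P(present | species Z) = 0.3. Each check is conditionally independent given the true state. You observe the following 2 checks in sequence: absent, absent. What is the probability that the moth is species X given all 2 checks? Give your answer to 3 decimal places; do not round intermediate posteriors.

0.031

After 'absent': normaliser = 0.3·0.1500 + 0.7·0.1000 + 0.7·0.7500; P(species X) ≈ 0.0703, P(species Y) ≈ 0.1094, P(species Z) ≈ 0.8203
After 'absent': normaliser = 0.3·0.0703 + 0.7·0.1094 + 0.7·0.8203; P(species X) ≈ 0.0314, P(species Y) ≈ 0.1140, P(species Z) ≈ 0.8547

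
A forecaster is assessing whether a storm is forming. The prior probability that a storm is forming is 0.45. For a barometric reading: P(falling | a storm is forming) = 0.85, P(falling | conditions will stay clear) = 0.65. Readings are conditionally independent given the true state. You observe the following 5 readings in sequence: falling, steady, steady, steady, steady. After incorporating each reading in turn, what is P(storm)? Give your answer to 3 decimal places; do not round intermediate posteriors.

After 'falling': P(storm) = 0.85·0.4500 / (0.85·0.4500 + 0.65·0.5500) ≈ 0.5169
After 'steady': P(storm) = 0.15·0.5169 / (0.15·0.5169 + 0.35·0.4831) ≈ 0.3144
After 'steady': P(storm) = 0.15·0.3144 / (0.15·0.3144 + 0.35·0.6856) ≈ 0.1642
After 'steady': P(storm) = 0.15·0.1642 / (0.15·0.1642 + 0.35·0.8358) ≈ 0.0777
After 'steady': P(storm) = 0.15·0.0777 / (0.15·0.0777 + 0.35·0.9223) ≈ 0.0348

0.035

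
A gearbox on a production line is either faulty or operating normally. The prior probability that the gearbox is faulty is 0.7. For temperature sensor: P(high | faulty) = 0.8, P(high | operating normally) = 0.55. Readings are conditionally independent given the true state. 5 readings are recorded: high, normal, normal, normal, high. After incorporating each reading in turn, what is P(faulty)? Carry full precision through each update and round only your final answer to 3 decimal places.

0.302

After 'high': P(faulty) = 0.8·0.7000 / (0.8·0.7000 + 0.55·0.3000) ≈ 0.7724
After 'normal': P(faulty) = 0.2·0.7724 / (0.2·0.7724 + 0.45·0.2276) ≈ 0.6013
After 'normal': P(faulty) = 0.2·0.6013 / (0.2·0.6013 + 0.45·0.3987) ≈ 0.4013
After 'normal': P(faulty) = 0.2·0.4013 / (0.2·0.4013 + 0.45·0.5987) ≈ 0.2296
After 'high': P(faulty) = 0.8·0.2296 / (0.8·0.2296 + 0.55·0.7704) ≈ 0.3024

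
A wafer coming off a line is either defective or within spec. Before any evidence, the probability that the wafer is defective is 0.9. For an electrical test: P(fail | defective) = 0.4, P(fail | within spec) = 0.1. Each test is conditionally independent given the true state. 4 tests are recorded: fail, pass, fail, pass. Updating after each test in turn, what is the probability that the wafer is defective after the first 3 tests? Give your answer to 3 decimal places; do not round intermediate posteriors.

Each posterior becomes the prior for the next update.
After 'fail': P(defective) = 0.4·0.9000 / (0.4·0.9000 + 0.1·0.1000) ≈ 0.9730
After 'pass': P(defective) = 0.6·0.9730 / (0.6·0.9730 + 0.9·0.0270) ≈ 0.9600
After 'fail': P(defective) = 0.4·0.9600 / (0.4·0.9600 + 0.1·0.0400) ≈ 0.9897

0.990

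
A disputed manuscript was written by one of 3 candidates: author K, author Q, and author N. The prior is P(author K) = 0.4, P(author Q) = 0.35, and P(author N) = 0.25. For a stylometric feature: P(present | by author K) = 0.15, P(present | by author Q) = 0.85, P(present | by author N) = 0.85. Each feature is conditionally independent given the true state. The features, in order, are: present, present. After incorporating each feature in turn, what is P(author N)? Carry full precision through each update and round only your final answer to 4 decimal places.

Each posterior becomes the prior for the next update.
After 'present': normaliser = 0.15·0.4000 + 0.85·0.3500 + 0.85·0.2500; P(author K) ≈ 0.1053, P(author Q) ≈ 0.5219, P(author N) ≈ 0.3728
After 'present': normaliser = 0.15·0.1053 + 0.85·0.5219 + 0.85·0.3728; P(author K) ≈ 0.0203, P(author Q) ≈ 0.5715, P(author N) ≈ 0.4082

0.4082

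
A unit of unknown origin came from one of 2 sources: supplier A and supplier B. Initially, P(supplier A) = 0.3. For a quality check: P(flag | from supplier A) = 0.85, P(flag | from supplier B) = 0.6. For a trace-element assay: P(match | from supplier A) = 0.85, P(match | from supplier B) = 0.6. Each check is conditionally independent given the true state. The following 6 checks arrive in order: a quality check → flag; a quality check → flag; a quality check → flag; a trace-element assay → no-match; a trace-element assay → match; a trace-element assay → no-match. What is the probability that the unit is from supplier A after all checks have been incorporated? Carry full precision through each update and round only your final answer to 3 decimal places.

0.195

After a quality check='flag': P(supplier A) = 0.85·0.3000 / (0.85·0.3000 + 0.6·0.7000) ≈ 0.3778
After a quality check='flag': P(supplier A) = 0.85·0.3778 / (0.85·0.3778 + 0.6·0.6222) ≈ 0.4624
After a quality check='flag': P(supplier A) = 0.85·0.4624 / (0.85·0.4624 + 0.6·0.5376) ≈ 0.5492
After a trace-element assay='no-match': P(supplier A) = 0.15·0.5492 / (0.15·0.5492 + 0.4·0.4508) ≈ 0.3136
After a trace-element assay='match': P(supplier A) = 0.85·0.3136 / (0.85·0.3136 + 0.6·0.6864) ≈ 0.3930
After a trace-element assay='no-match': P(supplier A) = 0.15·0.3930 / (0.15·0.3930 + 0.4·0.6070) ≈ 0.1953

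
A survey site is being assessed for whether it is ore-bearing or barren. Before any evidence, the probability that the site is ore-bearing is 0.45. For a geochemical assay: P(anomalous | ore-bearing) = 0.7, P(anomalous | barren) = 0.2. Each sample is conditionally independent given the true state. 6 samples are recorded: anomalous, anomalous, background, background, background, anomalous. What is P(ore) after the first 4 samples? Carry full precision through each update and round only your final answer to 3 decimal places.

After 'anomalous': P(ore) = 0.7·0.4500 / (0.7·0.4500 + 0.2·0.5500) ≈ 0.7412
After 'anomalous': P(ore) = 0.7·0.7412 / (0.7·0.7412 + 0.2·0.2588) ≈ 0.9093
After 'background': P(ore) = 0.3·0.9093 / (0.3·0.9093 + 0.8·0.0907) ≈ 0.7899
After 'background': P(ore) = 0.3·0.7899 / (0.3·0.7899 + 0.8·0.2101) ≈ 0.5850

0.585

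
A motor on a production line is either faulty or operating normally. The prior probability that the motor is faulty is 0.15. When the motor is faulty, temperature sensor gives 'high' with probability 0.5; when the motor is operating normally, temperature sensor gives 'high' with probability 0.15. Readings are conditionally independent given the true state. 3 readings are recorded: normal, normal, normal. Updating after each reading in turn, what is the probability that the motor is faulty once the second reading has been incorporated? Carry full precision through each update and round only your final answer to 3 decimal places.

0.058

After 'normal': P(faulty) = 0.5·0.1500 / (0.5·0.1500 + 0.85·0.8500) ≈ 0.0940
After 'normal': P(faulty) = 0.5·0.0940 / (0.5·0.0940 + 0.85·0.9060) ≈ 0.0575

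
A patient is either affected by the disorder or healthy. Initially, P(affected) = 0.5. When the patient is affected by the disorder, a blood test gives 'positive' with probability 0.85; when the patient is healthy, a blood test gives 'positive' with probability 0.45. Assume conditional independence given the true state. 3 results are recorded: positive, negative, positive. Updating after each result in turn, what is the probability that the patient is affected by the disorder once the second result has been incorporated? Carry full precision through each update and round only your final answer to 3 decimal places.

Apply Bayes' rule sequentially, carrying P(affected) forward.
After 'positive': P(affected) = 0.85·0.5000 / (0.85·0.5000 + 0.45·0.5000) ≈ 0.6538
After 'negative': P(affected) = 0.15·0.6538 / (0.15·0.6538 + 0.55·0.3462) ≈ 0.3400

0.340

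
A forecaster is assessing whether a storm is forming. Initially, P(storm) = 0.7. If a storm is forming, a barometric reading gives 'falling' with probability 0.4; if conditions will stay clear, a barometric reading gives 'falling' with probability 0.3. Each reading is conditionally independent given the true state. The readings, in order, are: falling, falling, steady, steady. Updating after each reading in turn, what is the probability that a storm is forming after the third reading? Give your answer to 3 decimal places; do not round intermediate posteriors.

0.780

Apply Bayes' rule sequentially, carrying P(storm) forward.
After 'falling': P(storm) = 0.4·0.7000 / (0.4·0.7000 + 0.3·0.3000) ≈ 0.7568
After 'falling': P(storm) = 0.4·0.7568 / (0.4·0.7568 + 0.3·0.2432) ≈ 0.8058
After 'steady': P(storm) = 0.6·0.8058 / (0.6·0.8058 + 0.7·0.1942) ≈ 0.7805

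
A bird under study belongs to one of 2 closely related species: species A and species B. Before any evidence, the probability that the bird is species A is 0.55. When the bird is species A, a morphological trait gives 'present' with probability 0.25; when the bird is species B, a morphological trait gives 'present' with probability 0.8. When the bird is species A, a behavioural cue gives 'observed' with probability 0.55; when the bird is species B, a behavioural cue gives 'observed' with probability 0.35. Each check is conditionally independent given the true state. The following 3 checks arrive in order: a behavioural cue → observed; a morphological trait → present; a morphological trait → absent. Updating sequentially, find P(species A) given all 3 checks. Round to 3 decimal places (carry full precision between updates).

After a behavioural cue='observed': P(species A) = 0.55·0.5500 / (0.55·0.5500 + 0.35·0.4500) ≈ 0.6576
After a morphological trait='present': P(species A) = 0.25·0.6576 / (0.25·0.6576 + 0.8·0.3424) ≈ 0.3751
After a morphological trait='absent': P(species A) = 0.75·0.3751 / (0.75·0.3751 + 0.2·0.6249) ≈ 0.6924

0.692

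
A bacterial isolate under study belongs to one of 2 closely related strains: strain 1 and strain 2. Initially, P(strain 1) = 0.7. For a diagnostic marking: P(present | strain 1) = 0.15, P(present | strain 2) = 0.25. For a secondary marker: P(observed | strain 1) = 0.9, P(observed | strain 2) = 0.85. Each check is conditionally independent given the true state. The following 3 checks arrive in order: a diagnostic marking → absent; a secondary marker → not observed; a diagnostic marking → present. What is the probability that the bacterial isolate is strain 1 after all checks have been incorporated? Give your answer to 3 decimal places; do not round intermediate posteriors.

After a diagnostic marking='absent': P(strain 1) = 0.85·0.7000 / (0.85·0.7000 + 0.75·0.3000) ≈ 0.7256
After a secondary marker='not observed': P(strain 1) = 0.1·0.7256 / (0.1·0.7256 + 0.15·0.2744) ≈ 0.6381
After a diagnostic marking='present': P(strain 1) = 0.15·0.6381 / (0.15·0.6381 + 0.25·0.3619) ≈ 0.5140

0.514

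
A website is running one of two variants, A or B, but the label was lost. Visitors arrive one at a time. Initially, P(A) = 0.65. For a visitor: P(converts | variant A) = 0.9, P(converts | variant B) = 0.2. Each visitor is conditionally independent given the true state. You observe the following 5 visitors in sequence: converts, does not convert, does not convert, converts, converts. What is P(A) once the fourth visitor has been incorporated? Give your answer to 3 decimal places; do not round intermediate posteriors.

0.370

Apply Bayes' rule sequentially, carrying P(A) forward.
After 'converts': P(A) = 0.9·0.6500 / (0.9·0.6500 + 0.2·0.3500) ≈ 0.8931
After 'does not convert': P(A) = 0.1·0.8931 / (0.1·0.8931 + 0.8·0.1069) ≈ 0.5109
After 'does not convert': P(A) = 0.1·0.5109 / (0.1·0.5109 + 0.8·0.4891) ≈ 0.1155
After 'converts': P(A) = 0.9·0.1155 / (0.9·0.1155 + 0.2·0.8845) ≈ 0.3701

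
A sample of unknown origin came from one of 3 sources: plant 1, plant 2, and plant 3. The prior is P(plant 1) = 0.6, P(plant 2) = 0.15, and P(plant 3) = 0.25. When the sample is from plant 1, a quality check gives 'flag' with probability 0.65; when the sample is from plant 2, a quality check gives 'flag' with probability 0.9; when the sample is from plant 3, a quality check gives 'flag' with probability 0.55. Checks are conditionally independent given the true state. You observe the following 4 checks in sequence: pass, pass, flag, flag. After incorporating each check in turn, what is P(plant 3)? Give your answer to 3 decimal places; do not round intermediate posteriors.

0.322

Apply Bayes' rule sequentially, carrying P(plant 3) forward.
After 'pass': normaliser = 0.35·0.6000 + 0.1·0.1500 + 0.45·0.2500; P(plant 1) ≈ 0.6222, P(plant 2) ≈ 0.0444, P(plant 3) ≈ 0.3333
After 'pass': normaliser = 0.35·0.6222 + 0.1·0.0444 + 0.45·0.3333; P(plant 1) ≈ 0.5851, P(plant 2) ≈ 0.0119, P(plant 3) ≈ 0.4030
After 'flag': normaliser = 0.65·0.5851 + 0.9·0.0119 + 0.55·0.4030; P(plant 1) ≈ 0.6207, P(plant 2) ≈ 0.0175, P(plant 3) ≈ 0.3618
After 'flag': normaliser = 0.65·0.6207 + 0.9·0.0175 + 0.55·0.3618; P(plant 1) ≈ 0.6526, P(plant 2) ≈ 0.0255, P(plant 3) ≈ 0.3218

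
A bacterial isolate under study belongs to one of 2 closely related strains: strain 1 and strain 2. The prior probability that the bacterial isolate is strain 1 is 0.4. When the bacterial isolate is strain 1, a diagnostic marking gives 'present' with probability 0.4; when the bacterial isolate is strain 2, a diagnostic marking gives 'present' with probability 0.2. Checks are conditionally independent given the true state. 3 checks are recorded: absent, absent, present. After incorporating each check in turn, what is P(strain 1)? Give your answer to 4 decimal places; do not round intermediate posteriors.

After 'absent': P(strain 1) = 0.6·0.4000 / (0.6·0.4000 + 0.8·0.6000) ≈ 0.3333
After 'absent': P(strain 1) = 0.6·0.3333 / (0.6·0.3333 + 0.8·0.6667) ≈ 0.2727
After 'present': P(strain 1) = 0.4·0.2727 / (0.4·0.2727 + 0.2·0.7273) ≈ 0.4286

0.4286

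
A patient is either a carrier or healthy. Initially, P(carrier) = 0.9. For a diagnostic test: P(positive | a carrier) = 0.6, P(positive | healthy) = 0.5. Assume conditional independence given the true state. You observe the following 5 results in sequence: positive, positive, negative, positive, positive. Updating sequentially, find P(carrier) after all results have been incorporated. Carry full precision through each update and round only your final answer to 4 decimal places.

0.9372

After 'positive': P(carrier) = 0.6·0.9000 / (0.6·0.9000 + 0.5·0.1000) ≈ 0.9153
After 'positive': P(carrier) = 0.6·0.9153 / (0.6·0.9153 + 0.5·0.0847) ≈ 0.9284
After 'negative': P(carrier) = 0.4·0.9284 / (0.4·0.9284 + 0.5·0.0716) ≈ 0.9120
After 'positive': P(carrier) = 0.6·0.9120 / (0.6·0.9120 + 0.5·0.0880) ≈ 0.9256
After 'positive': P(carrier) = 0.6·0.9256 / (0.6·0.9256 + 0.5·0.0744) ≈ 0.9372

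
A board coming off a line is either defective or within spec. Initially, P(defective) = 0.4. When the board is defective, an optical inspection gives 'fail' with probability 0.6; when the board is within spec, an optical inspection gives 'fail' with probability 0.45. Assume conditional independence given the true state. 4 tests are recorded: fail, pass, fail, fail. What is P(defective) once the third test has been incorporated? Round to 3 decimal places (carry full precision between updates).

Apply Bayes' rule sequentially, carrying P(defective) forward.
After 'fail': P(defective) = 0.6·0.4000 / (0.6·0.4000 + 0.45·0.6000) ≈ 0.4706
After 'pass': P(defective) = 0.4·0.4706 / (0.4·0.4706 + 0.55·0.5294) ≈ 0.3926
After 'fail': P(defective) = 0.6·0.3926 / (0.6·0.3926 + 0.45·0.6074) ≈ 0.4629

0.463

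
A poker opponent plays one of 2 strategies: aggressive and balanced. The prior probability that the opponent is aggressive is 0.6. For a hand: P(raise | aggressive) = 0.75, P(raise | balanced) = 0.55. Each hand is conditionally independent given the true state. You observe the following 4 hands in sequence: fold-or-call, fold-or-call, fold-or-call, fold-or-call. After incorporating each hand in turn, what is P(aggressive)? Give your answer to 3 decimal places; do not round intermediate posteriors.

Each posterior becomes the prior for the next update.
After 'fold-or-call': P(aggressive) = 0.25·0.6000 / (0.25·0.6000 + 0.45·0.4000) ≈ 0.4545
After 'fold-or-call': P(aggressive) = 0.25·0.4545 / (0.25·0.4545 + 0.45·0.5455) ≈ 0.3165
After 'fold-or-call': P(aggressive) = 0.25·0.3165 / (0.25·0.3165 + 0.45·0.6835) ≈ 0.2046
After 'fold-or-call': P(aggressive) = 0.25·0.2046 / (0.25·0.2046 + 0.45·0.7954) ≈ 0.1250

0.125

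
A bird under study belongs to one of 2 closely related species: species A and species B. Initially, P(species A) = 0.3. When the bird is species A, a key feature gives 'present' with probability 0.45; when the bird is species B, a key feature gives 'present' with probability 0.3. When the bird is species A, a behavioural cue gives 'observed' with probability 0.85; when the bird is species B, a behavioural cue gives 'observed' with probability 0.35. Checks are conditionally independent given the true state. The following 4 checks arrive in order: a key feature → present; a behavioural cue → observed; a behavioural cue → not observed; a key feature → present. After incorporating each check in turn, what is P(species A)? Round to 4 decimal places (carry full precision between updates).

After a key feature='present': P(species A) = 0.45·0.3000 / (0.45·0.3000 + 0.3·0.7000) ≈ 0.3913
After a behavioural cue='observed': P(species A) = 0.85·0.3913 / (0.85·0.3913 + 0.35·0.6087) ≈ 0.6096
After a behavioural cue='not observed': P(species A) = 0.15·0.6096 / (0.15·0.6096 + 0.65·0.3904) ≈ 0.2649
After a key feature='present': P(species A) = 0.45·0.2649 / (0.45·0.2649 + 0.3·0.7351) ≈ 0.3508

0.3508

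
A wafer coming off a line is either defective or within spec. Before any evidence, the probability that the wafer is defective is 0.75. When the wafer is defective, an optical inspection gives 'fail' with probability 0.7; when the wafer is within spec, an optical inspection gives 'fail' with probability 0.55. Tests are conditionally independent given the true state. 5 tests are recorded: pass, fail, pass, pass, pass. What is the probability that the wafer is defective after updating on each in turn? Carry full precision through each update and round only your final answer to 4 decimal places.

0.4299

Each posterior becomes the prior for the next update.
After 'pass': P(defective) = 0.3·0.7500 / (0.3·0.7500 + 0.45·0.2500) ≈ 0.6667
After 'fail': P(defective) = 0.7·0.6667 / (0.7·0.6667 + 0.55·0.3333) ≈ 0.7179
After 'pass': P(defective) = 0.3·0.7179 / (0.3·0.7179 + 0.45·0.2821) ≈ 0.6292
After 'pass': P(defective) = 0.3·0.6292 / (0.3·0.6292 + 0.45·0.3708) ≈ 0.5308
After 'pass': P(defective) = 0.3·0.5308 / (0.3·0.5308 + 0.45·0.4692) ≈ 0.4299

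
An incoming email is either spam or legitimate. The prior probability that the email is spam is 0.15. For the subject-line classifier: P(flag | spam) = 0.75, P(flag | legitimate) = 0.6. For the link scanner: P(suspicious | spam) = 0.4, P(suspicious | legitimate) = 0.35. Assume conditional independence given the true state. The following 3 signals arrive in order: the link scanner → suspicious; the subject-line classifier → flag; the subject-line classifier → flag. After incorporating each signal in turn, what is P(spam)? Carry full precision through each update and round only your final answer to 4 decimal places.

0.2396

After the link scanner='suspicious': P(spam) = 0.4·0.1500 / (0.4·0.1500 + 0.35·0.8500) ≈ 0.1678
After the subject-line classifier='flag': P(spam) = 0.75·0.1678 / (0.75·0.1678 + 0.6·0.8322) ≈ 0.2013
After the subject-line classifier='flag': P(spam) = 0.75·0.2013 / (0.75·0.2013 + 0.6·0.7987) ≈ 0.2396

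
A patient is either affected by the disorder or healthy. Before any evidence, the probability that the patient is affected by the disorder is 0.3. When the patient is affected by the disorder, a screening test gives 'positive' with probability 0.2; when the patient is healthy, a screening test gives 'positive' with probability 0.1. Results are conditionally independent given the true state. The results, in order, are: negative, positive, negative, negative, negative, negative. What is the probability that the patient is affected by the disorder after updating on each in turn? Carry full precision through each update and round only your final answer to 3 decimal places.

0.322

Each posterior becomes the prior for the next update.
After 'negative': P(affected) = 0.8·0.3000 / (0.8·0.3000 + 0.9·0.7000) ≈ 0.2759
After 'positive': P(affected) = 0.2·0.2759 / (0.2·0.2759 + 0.1·0.7241) ≈ 0.4324
After 'negative': P(affected) = 0.8·0.4324 / (0.8·0.4324 + 0.9·0.5676) ≈ 0.4038
After 'negative': P(affected) = 0.8·0.4038 / (0.8·0.4038 + 0.9·0.5962) ≈ 0.3758
After 'negative': P(affected) = 0.8·0.3758 / (0.8·0.3758 + 0.9·0.6242) ≈ 0.3486
After 'negative': P(affected) = 0.8·0.3486 / (0.8·0.3486 + 0.9·0.6514) ≈ 0.3223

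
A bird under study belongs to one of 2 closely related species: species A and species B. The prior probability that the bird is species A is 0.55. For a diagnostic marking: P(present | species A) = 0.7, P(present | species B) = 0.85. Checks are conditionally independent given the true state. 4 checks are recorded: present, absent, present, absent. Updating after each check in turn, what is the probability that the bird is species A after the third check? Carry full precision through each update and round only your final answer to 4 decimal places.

After 'present': P(species A) = 0.7·0.5500 / (0.7·0.5500 + 0.85·0.4500) ≈ 0.5016
After 'absent': P(species A) = 0.3·0.5016 / (0.3·0.5016 + 0.15·0.4984) ≈ 0.6681
After 'present': P(species A) = 0.7·0.6681 / (0.7·0.6681 + 0.85·0.3319) ≈ 0.6238

0.6238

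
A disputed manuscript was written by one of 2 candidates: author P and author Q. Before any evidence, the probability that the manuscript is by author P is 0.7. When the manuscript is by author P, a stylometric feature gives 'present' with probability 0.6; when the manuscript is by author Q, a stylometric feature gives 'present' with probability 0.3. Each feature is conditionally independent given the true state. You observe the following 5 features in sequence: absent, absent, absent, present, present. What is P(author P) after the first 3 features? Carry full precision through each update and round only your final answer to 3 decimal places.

0.303

After 'absent': P(author P) = 0.4·0.7000 / (0.4·0.7000 + 0.7·0.3000) ≈ 0.5714
After 'absent': P(author P) = 0.4·0.5714 / (0.4·0.5714 + 0.7·0.4286) ≈ 0.4324
After 'absent': P(author P) = 0.4·0.4324 / (0.4·0.4324 + 0.7·0.5676) ≈ 0.3033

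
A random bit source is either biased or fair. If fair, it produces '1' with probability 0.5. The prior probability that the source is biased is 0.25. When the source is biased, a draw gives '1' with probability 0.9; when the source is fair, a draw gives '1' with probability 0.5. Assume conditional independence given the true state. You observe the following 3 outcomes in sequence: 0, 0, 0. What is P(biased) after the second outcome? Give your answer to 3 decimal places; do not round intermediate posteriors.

After '0': P(biased) = 0.1·0.2500 / (0.1·0.2500 + 0.5·0.7500) ≈ 0.0625
After '0': P(biased) = 0.1·0.0625 / (0.1·0.0625 + 0.5·0.9375) ≈ 0.0132

0.013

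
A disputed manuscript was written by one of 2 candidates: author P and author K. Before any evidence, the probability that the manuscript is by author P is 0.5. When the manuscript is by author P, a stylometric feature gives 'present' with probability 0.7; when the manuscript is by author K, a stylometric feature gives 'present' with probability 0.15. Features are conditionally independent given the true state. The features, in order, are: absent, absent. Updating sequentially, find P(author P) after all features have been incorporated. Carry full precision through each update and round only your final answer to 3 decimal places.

Each posterior becomes the prior for the next update.
After 'absent': P(author P) = 0.3·0.5000 / (0.3·0.5000 + 0.85·0.5000) ≈ 0.2609
After 'absent': P(author P) = 0.3·0.2609 / (0.3·0.2609 + 0.85·0.7391) ≈ 0.1108

0.111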